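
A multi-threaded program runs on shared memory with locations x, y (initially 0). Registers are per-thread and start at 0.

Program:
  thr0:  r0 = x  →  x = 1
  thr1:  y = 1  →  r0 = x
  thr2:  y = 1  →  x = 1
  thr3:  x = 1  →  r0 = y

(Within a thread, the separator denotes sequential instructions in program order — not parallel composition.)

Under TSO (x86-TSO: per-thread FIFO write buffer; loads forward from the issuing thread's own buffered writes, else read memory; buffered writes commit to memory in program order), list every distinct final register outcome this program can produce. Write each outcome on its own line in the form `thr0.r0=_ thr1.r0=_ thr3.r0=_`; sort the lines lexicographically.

thr0.r0=0 thr1.r0=0 thr3.r0=0
thr0.r0=0 thr1.r0=0 thr3.r0=1
thr0.r0=0 thr1.r0=1 thr3.r0=0
thr0.r0=0 thr1.r0=1 thr3.r0=1
thr0.r0=1 thr1.r0=0 thr3.r0=0
thr0.r0=1 thr1.r0=0 thr3.r0=1
thr0.r0=1 thr1.r0=1 thr3.r0=0
thr0.r0=1 thr1.r0=1 thr3.r0=1

outcome vector order: (thr0.r0,thr1.r0,thr3.r0)
|TSO outcomes| = 8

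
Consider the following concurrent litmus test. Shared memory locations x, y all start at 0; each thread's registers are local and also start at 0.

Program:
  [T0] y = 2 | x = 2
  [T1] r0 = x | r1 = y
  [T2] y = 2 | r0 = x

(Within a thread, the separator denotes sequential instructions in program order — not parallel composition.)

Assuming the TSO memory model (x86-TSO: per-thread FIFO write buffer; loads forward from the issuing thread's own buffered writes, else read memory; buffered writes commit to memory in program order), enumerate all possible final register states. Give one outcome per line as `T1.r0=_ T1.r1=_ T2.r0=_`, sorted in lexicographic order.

T1.r0=0 T1.r1=0 T2.r0=0
T1.r0=0 T1.r1=0 T2.r0=2
T1.r0=0 T1.r1=2 T2.r0=0
T1.r0=0 T1.r1=2 T2.r0=2
T1.r0=2 T1.r1=2 T2.r0=0
T1.r0=2 T1.r1=2 T2.r0=2

outcome vector order: (T1.r0,T1.r1,T2.r0)
|TSO outcomes| = 6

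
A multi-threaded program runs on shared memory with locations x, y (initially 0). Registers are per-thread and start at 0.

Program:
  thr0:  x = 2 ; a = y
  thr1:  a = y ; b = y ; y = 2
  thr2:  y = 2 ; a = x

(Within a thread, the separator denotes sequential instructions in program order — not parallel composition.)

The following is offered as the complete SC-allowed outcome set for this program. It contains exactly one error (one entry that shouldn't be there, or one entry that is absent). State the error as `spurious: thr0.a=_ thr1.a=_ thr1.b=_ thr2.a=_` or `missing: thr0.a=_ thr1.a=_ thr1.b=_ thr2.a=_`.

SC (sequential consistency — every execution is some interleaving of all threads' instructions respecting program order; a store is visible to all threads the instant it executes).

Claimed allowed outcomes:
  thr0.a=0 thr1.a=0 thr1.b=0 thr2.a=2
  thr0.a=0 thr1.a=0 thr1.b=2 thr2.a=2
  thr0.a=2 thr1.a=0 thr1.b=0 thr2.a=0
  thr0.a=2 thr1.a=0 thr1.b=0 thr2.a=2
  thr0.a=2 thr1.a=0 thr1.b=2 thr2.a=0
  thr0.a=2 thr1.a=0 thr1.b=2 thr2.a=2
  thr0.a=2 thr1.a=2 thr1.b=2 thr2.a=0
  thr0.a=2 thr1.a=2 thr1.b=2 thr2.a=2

outcome vector order: (thr0.a,thr1.a,thr1.b,thr2.a)
SC: 9 outcomes — {0002; 0022; 0222; 2000; 2002; 2020; 2022; 2220; 2222}
SC∖claimed = {0222}

missing: thr0.a=0 thr1.a=2 thr1.b=2 thr2.a=2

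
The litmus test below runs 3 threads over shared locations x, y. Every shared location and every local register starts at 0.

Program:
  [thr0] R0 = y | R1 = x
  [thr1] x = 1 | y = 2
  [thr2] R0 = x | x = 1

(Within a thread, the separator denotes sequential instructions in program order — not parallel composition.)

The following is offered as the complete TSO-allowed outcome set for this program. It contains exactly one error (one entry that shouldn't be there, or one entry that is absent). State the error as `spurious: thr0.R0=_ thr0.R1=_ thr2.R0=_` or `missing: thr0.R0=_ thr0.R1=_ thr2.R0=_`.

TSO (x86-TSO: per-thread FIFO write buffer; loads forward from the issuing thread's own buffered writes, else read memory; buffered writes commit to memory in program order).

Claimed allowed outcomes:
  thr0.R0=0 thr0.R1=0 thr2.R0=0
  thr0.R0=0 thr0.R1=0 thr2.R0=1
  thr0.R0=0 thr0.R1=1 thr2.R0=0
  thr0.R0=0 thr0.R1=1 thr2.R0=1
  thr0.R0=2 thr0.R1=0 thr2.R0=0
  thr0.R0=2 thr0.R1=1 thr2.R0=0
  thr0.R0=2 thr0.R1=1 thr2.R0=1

spurious: thr0.R0=2 thr0.R1=0 thr2.R0=0

outcome vector order: (thr0.R0,thr0.R1,thr2.R0)
[TSO] allowed = {0/0/0, 0/0/1, 0/1/0, 0/1/1, 2/1/0, 2/1/1}
claimed∖TSO = {2/0/0}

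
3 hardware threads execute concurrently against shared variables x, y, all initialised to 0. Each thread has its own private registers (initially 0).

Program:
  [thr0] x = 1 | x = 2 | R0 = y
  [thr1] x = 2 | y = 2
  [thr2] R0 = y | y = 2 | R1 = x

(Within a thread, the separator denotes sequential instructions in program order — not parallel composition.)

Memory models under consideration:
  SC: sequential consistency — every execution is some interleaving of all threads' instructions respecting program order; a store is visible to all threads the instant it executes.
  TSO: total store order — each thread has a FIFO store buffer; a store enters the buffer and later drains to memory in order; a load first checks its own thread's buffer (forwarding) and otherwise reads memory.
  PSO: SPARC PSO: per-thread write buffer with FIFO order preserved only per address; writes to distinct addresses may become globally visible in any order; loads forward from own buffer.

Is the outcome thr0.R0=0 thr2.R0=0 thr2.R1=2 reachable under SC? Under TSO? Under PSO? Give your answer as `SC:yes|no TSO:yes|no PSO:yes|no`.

outcome vector order: (thr0.R0,thr2.R0,thr2.R1)
SC (7): 0/0/2, 0/2/2, 2/0/0, 2/0/1, 2/0/2, 2/2/1, 2/2/2
TSO (10): 0/0/0, 0/0/1, 0/0/2, 0/2/1, 0/2/2, 2/0/0, 2/0/1, 2/0/2, 2/2/1, 2/2/2
PSO (12): 0/0/0, 0/0/1, 0/0/2, 0/2/0, 0/2/1, 0/2/2, 2/0/0, 2/0/1, 2/0/2, 2/2/0, 2/2/1, 2/2/2
target 0/0/2 ∈ {SC,TSO,PSO}

SC:yes TSO:yes PSO:yes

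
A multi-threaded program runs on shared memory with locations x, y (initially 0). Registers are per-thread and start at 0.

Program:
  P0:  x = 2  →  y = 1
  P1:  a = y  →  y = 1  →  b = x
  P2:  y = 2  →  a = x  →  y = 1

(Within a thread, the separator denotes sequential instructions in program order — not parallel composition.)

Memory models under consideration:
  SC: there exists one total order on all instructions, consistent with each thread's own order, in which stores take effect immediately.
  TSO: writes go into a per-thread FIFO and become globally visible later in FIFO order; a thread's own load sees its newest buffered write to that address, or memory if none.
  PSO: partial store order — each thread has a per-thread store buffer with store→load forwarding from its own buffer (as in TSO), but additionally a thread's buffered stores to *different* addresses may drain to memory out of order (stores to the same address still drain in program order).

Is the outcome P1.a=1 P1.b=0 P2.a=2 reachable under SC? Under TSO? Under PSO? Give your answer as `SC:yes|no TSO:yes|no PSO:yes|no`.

outcome vector order: (P1.a,P1.b,P2.a)
under SC → <0 0 0> <0 0 2> <0 2 0> <0 2 2> <1 0 0> <1 2 0> <1 2 2> <2 0 0> <2 0 2> <2 2 0> <2 2 2>
under TSO → <0 0 0> <0 0 2> <0 2 0> <0 2 2> <1 0 0> <1 2 0> <1 2 2> <2 0 0> <2 0 2> <2 2 0> <2 2 2>
under PSO → <0 0 0> <0 0 2> <0 2 0> <0 2 2> <1 0 0> <1 0 2> <1 2 0> <1 2 2> <2 0 0> <2 0 2> <2 2 0> <2 2 2>
target <1 0 2> ∈ {PSO}

SC:no TSO:no PSO:yes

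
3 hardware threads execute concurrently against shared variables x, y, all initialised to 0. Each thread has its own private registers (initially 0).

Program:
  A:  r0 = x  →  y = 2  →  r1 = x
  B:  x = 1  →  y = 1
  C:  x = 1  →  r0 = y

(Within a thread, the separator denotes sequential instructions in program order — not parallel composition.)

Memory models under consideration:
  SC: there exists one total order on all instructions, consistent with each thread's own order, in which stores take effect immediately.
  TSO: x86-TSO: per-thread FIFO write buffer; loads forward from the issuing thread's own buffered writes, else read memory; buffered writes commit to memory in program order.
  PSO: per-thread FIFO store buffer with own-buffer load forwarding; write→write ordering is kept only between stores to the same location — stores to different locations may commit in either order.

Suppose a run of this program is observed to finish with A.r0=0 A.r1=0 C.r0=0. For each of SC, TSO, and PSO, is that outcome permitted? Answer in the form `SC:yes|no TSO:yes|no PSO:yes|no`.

SC:no TSO:yes PSO:yes

outcome vector order: (A.r0,A.r1,C.r0)
[SC] allowed = {(0,0,1); (0,0,2); (0,1,0); (0,1,1); (0,1,2); (1,1,0); (1,1,1); (1,1,2)}
[TSO] allowed = {(0,0,0); (0,0,1); (0,0,2); (0,1,0); (0,1,1); (0,1,2); (1,1,0); (1,1,1); (1,1,2)}
[PSO] allowed = {(0,0,0); (0,0,1); (0,0,2); (0,1,0); (0,1,1); (0,1,2); (1,1,0); (1,1,1); (1,1,2)}
target (0,0,0) ∈ {TSO,PSO}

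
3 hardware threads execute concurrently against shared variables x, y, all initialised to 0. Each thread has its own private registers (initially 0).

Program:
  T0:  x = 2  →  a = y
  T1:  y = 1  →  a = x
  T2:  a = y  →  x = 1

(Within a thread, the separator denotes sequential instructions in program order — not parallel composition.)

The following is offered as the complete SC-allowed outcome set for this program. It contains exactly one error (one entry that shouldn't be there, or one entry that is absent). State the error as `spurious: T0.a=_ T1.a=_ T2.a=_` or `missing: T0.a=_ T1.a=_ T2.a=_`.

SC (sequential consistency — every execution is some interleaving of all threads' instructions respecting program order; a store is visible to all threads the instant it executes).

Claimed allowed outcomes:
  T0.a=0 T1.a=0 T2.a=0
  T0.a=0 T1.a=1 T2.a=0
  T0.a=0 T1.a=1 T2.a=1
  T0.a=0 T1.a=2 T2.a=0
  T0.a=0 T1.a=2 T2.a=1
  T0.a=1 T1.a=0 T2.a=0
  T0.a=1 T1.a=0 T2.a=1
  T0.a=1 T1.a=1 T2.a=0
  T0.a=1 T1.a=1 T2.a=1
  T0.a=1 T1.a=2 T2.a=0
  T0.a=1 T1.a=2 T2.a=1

outcome vector order: (T0.a,T1.a,T2.a)
SC: 10 outcomes — {(0,1,0); (0,1,1); (0,2,0); (0,2,1); (1,0,0); (1,0,1); (1,1,0); (1,1,1); (1,2,0); (1,2,1)}
claimed∖SC = {(0,0,0)}

spurious: T0.a=0 T1.a=0 T2.a=0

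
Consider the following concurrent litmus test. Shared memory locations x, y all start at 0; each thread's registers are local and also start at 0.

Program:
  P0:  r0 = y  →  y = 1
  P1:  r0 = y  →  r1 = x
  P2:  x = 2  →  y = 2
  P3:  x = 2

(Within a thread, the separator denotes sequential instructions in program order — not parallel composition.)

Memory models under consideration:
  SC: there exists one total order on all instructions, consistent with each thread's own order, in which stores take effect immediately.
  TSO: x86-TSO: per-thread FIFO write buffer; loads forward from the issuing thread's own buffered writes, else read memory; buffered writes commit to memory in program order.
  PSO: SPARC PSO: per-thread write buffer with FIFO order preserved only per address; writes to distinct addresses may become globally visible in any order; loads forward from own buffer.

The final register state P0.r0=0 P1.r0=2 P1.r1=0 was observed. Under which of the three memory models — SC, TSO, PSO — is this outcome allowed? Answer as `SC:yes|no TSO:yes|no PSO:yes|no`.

SC:no TSO:no PSO:yes

outcome vector order: (P0.r0,P1.r0,P1.r1)
SC: 9 outcomes — {(0,0,0) (0,0,2) (0,1,0) (0,1,2) (0,2,2) (2,0,0) (2,0,2) (2,1,2) (2,2,2)}
TSO: 9 outcomes — {(0,0,0) (0,0,2) (0,1,0) (0,1,2) (0,2,2) (2,0,0) (2,0,2) (2,1,2) (2,2,2)}
PSO: 12 outcomes — {(0,0,0) (0,0,2) (0,1,0) (0,1,2) (0,2,0) (0,2,2) (2,0,0) (2,0,2) (2,1,0) (2,1,2) (2,2,0) (2,2,2)}
target (0,2,0) ∈ {PSO}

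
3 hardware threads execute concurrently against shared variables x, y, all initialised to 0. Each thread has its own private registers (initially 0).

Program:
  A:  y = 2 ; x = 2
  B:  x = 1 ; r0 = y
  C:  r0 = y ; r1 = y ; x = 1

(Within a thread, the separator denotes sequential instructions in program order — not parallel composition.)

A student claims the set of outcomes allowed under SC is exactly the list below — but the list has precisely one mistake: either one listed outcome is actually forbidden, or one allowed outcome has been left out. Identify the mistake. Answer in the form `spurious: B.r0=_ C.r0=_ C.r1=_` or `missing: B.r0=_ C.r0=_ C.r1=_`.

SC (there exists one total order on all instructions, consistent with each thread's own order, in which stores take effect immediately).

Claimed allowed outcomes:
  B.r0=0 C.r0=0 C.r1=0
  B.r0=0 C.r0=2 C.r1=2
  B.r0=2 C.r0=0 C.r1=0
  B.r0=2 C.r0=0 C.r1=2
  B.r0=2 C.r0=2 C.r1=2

missing: B.r0=0 C.r0=0 C.r1=2

outcome vector order: (B.r0,C.r0,C.r1)
[SC] allowed = {<0 0 0>, <0 0 2>, <0 2 2>, <2 0 0>, <2 0 2>, <2 2 2>}
SC∖claimed = {<0 0 2>}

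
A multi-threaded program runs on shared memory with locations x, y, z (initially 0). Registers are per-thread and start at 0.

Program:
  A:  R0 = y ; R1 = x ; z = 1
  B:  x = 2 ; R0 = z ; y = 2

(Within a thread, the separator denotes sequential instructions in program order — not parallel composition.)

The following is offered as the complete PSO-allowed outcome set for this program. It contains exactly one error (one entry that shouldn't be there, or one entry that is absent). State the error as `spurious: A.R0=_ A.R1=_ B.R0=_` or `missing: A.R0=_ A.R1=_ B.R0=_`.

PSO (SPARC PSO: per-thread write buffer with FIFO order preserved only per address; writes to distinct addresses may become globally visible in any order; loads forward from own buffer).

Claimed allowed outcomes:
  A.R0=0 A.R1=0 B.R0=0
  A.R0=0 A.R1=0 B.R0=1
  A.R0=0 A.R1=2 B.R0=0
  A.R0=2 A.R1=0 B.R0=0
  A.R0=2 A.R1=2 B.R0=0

missing: A.R0=0 A.R1=2 B.R0=1

outcome vector order: (A.R0,A.R1,B.R0)
PSO (6): 0/0/0; 0/0/1; 0/2/0; 0/2/1; 2/0/0; 2/2/0
PSO∖claimed = {0/2/1}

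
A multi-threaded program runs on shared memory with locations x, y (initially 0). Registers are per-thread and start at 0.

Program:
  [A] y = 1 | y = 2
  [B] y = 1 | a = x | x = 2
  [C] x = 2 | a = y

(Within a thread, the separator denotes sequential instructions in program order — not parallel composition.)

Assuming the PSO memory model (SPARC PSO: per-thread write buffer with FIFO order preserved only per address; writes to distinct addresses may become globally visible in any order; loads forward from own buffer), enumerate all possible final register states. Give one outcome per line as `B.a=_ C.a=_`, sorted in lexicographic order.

B.a=0 C.a=0
B.a=0 C.a=1
B.a=0 C.a=2
B.a=2 C.a=0
B.a=2 C.a=1
B.a=2 C.a=2

outcome vector order: (B.a,C.a)
|PSO outcomes| = 6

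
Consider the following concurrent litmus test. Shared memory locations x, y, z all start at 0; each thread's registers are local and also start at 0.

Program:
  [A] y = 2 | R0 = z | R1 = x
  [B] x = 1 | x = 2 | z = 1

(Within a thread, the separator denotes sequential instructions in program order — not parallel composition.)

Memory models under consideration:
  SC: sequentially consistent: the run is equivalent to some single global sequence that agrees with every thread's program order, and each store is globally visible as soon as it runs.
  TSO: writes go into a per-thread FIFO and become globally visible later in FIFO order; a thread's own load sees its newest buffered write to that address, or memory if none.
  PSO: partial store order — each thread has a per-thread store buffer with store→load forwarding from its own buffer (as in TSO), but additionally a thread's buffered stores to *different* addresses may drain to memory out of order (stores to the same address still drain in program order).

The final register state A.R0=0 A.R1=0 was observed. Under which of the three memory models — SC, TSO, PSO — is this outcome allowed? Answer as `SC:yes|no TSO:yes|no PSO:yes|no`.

outcome vector order: (A.R0,A.R1)
[SC] allowed = {00 01 02 12}
[TSO] allowed = {00 01 02 12}
[PSO] allowed = {00 01 02 10 11 12}
target 00 ∈ {SC,TSO,PSO}

SC:yes TSO:yes PSO:yes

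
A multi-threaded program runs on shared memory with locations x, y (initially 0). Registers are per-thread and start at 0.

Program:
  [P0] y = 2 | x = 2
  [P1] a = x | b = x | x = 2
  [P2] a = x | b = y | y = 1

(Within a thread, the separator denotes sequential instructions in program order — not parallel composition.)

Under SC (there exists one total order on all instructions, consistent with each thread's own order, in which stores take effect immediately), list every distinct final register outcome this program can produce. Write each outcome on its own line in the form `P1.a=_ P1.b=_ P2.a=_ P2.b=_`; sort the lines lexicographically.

P1.a=0 P1.b=0 P2.a=0 P2.b=0
P1.a=0 P1.b=0 P2.a=0 P2.b=2
P1.a=0 P1.b=0 P2.a=2 P2.b=0
P1.a=0 P1.b=0 P2.a=2 P2.b=2
P1.a=0 P1.b=2 P2.a=0 P2.b=0
P1.a=0 P1.b=2 P2.a=0 P2.b=2
P1.a=0 P1.b=2 P2.a=2 P2.b=2
P1.a=2 P1.b=2 P2.a=0 P2.b=0
P1.a=2 P1.b=2 P2.a=0 P2.b=2
P1.a=2 P1.b=2 P2.a=2 P2.b=2

outcome vector order: (P1.a,P1.b,P2.a,P2.b)
|SC outcomes| = 10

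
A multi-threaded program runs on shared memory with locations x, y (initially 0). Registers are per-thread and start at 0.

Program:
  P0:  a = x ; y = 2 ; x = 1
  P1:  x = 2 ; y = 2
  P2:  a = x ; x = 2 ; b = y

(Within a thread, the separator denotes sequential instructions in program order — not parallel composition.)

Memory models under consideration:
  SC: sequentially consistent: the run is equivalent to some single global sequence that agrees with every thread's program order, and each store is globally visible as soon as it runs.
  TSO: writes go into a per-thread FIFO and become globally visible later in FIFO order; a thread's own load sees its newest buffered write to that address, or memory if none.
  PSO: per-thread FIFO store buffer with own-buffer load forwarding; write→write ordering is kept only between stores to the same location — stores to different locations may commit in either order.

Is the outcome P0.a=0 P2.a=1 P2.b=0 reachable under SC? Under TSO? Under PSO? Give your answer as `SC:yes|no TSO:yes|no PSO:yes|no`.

outcome vector order: (P0.a,P2.a,P2.b)
SC (10): (0,0,0) (0,0,2) (0,1,2) (0,2,0) (0,2,2) (2,0,0) (2,0,2) (2,1,2) (2,2,0) (2,2,2)
TSO (10): (0,0,0) (0,0,2) (0,1,2) (0,2,0) (0,2,2) (2,0,0) (2,0,2) (2,1,2) (2,2,0) (2,2,2)
PSO (12): (0,0,0) (0,0,2) (0,1,0) (0,1,2) (0,2,0) (0,2,2) (2,0,0) (2,0,2) (2,1,0) (2,1,2) (2,2,0) (2,2,2)
target (0,1,0) ∈ {PSO}

SC:no TSO:no PSO:yes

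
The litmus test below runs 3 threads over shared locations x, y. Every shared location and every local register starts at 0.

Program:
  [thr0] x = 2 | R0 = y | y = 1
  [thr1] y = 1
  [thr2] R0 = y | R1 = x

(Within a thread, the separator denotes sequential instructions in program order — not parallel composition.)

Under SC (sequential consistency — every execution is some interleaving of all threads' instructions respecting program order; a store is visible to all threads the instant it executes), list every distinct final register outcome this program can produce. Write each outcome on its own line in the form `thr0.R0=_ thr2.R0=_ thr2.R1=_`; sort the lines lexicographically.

outcome vector order: (thr0.R0,thr2.R0,thr2.R1)
|SC outcomes| = 7

thr0.R0=0 thr2.R0=0 thr2.R1=0
thr0.R0=0 thr2.R0=0 thr2.R1=2
thr0.R0=0 thr2.R0=1 thr2.R1=2
thr0.R0=1 thr2.R0=0 thr2.R1=0
thr0.R0=1 thr2.R0=0 thr2.R1=2
thr0.R0=1 thr2.R0=1 thr2.R1=0
thr0.R0=1 thr2.R0=1 thr2.R1=2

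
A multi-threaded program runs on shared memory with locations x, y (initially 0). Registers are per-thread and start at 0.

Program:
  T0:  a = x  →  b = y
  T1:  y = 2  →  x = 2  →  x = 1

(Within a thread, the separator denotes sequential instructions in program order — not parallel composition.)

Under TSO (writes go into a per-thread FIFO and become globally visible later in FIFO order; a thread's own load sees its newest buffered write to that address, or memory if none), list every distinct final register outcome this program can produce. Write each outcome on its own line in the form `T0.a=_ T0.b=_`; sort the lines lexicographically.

outcome vector order: (T0.a,T0.b)
|TSO outcomes| = 4

T0.a=0 T0.b=0
T0.a=0 T0.b=2
T0.a=1 T0.b=2
T0.a=2 T0.b=2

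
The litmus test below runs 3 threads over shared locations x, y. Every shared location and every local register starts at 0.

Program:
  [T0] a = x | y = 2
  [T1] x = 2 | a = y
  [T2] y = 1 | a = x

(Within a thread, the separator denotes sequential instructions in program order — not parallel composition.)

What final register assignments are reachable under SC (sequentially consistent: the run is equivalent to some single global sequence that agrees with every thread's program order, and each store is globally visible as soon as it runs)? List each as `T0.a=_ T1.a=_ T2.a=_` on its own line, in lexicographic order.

T0.a=0 T1.a=0 T2.a=2
T0.a=0 T1.a=1 T2.a=0
T0.a=0 T1.a=1 T2.a=2
T0.a=0 T1.a=2 T2.a=0
T0.a=0 T1.a=2 T2.a=2
T0.a=2 T1.a=0 T2.a=2
T0.a=2 T1.a=1 T2.a=0
T0.a=2 T1.a=1 T2.a=2
T0.a=2 T1.a=2 T2.a=0
T0.a=2 T1.a=2 T2.a=2

outcome vector order: (T0.a,T1.a,T2.a)
|SC outcomes| = 10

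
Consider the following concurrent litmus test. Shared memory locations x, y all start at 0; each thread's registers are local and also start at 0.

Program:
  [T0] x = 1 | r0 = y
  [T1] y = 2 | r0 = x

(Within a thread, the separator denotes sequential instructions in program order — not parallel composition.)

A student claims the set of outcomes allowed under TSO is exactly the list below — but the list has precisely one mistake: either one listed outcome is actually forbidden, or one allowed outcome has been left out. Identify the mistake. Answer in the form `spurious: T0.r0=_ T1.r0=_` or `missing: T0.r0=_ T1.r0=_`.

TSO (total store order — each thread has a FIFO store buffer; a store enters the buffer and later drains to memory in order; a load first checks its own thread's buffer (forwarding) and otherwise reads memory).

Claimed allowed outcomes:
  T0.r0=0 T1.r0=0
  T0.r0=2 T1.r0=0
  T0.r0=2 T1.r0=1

missing: T0.r0=0 T1.r0=1

outcome vector order: (T0.r0,T1.r0)
TSO (4): (0,0); (0,1); (2,0); (2,1)
TSO∖claimed = {(0,1)}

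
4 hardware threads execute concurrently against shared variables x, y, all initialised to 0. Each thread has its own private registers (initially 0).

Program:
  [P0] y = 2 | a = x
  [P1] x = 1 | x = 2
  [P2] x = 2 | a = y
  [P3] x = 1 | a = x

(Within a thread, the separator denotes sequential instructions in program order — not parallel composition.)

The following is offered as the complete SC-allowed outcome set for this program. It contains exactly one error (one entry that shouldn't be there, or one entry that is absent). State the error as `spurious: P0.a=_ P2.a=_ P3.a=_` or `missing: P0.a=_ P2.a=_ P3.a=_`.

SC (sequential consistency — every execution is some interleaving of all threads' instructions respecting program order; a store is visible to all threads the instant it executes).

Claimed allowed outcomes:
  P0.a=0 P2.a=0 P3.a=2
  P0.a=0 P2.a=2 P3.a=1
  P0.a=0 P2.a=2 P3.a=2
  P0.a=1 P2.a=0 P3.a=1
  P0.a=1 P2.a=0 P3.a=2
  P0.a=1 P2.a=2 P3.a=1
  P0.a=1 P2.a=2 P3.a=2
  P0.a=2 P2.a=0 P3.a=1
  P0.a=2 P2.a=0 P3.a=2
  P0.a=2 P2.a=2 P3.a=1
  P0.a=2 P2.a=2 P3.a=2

outcome vector order: (P0.a,P2.a,P3.a)
[SC] allowed = {(0,2,1); (0,2,2); (1,0,1); (1,0,2); (1,2,1); (1,2,2); (2,0,1); (2,0,2); (2,2,1); (2,2,2)}
claimed∖SC = {(0,0,2)}

spurious: P0.a=0 P2.a=0 P3.a=2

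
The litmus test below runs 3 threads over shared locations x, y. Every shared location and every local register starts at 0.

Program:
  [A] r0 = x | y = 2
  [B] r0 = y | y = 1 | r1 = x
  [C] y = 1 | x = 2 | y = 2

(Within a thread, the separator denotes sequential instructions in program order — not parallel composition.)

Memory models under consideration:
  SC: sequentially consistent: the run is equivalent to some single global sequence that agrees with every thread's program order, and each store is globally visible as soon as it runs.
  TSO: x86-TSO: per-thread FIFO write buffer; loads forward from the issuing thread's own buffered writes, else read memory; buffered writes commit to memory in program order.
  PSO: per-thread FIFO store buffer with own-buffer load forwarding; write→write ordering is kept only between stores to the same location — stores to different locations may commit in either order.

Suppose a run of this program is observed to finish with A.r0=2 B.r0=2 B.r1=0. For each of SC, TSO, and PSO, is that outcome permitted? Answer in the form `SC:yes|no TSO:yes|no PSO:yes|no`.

outcome vector order: (A.r0,B.r0,B.r1)
under SC → (0,0,0); (0,0,2); (0,1,0); (0,1,2); (0,2,0); (0,2,2); (2,0,0); (2,0,2); (2,1,0); (2,1,2); (2,2,2)
under TSO → (0,0,0); (0,0,2); (0,1,0); (0,1,2); (0,2,0); (0,2,2); (2,0,0); (2,0,2); (2,1,0); (2,1,2); (2,2,2)
under PSO → (0,0,0); (0,0,2); (0,1,0); (0,1,2); (0,2,0); (0,2,2); (2,0,0); (2,0,2); (2,1,0); (2,1,2); (2,2,0); (2,2,2)
target (2,2,0) ∈ {PSO}

SC:no TSO:no PSO:yes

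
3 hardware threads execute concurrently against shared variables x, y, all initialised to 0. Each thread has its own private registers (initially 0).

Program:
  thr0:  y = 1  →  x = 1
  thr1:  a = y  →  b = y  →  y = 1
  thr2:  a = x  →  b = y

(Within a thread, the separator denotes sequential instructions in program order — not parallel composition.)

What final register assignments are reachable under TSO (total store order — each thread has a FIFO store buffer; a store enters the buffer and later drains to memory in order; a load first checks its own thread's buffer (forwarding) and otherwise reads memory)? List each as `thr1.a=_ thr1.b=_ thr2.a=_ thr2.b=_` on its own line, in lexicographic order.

thr1.a=0 thr1.b=0 thr2.a=0 thr2.b=0
thr1.a=0 thr1.b=0 thr2.a=0 thr2.b=1
thr1.a=0 thr1.b=0 thr2.a=1 thr2.b=1
thr1.a=0 thr1.b=1 thr2.a=0 thr2.b=0
thr1.a=0 thr1.b=1 thr2.a=0 thr2.b=1
thr1.a=0 thr1.b=1 thr2.a=1 thr2.b=1
thr1.a=1 thr1.b=1 thr2.a=0 thr2.b=0
thr1.a=1 thr1.b=1 thr2.a=0 thr2.b=1
thr1.a=1 thr1.b=1 thr2.a=1 thr2.b=1

outcome vector order: (thr1.a,thr1.b,thr2.a,thr2.b)
|TSO outcomes| = 9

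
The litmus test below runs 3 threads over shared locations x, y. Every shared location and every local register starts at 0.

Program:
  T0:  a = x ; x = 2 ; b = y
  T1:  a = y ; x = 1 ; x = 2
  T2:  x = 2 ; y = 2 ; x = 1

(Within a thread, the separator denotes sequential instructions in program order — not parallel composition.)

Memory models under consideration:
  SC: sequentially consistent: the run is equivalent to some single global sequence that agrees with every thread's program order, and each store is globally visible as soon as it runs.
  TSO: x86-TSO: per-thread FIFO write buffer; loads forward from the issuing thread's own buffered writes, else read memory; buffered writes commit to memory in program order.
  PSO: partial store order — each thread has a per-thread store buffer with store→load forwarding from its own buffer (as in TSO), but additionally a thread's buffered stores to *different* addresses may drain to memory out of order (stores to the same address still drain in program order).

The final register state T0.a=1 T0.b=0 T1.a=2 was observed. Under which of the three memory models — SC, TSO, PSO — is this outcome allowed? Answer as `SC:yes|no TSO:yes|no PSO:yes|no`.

outcome vector order: (T0.a,T0.b,T1.a)
SC: 11 outcomes — {(0,0,0) (0,0,2) (0,2,0) (0,2,2) (1,0,0) (1,2,0) (1,2,2) (2,0,0) (2,0,2) (2,2,0) (2,2,2)}
TSO: 11 outcomes — {(0,0,0) (0,0,2) (0,2,0) (0,2,2) (1,0,0) (1,2,0) (1,2,2) (2,0,0) (2,0,2) (2,2,0) (2,2,2)}
PSO: 12 outcomes — {(0,0,0) (0,0,2) (0,2,0) (0,2,2) (1,0,0) (1,0,2) (1,2,0) (1,2,2) (2,0,0) (2,0,2) (2,2,0) (2,2,2)}
target (1,0,2) ∈ {PSO}

SC:no TSO:no PSO:yes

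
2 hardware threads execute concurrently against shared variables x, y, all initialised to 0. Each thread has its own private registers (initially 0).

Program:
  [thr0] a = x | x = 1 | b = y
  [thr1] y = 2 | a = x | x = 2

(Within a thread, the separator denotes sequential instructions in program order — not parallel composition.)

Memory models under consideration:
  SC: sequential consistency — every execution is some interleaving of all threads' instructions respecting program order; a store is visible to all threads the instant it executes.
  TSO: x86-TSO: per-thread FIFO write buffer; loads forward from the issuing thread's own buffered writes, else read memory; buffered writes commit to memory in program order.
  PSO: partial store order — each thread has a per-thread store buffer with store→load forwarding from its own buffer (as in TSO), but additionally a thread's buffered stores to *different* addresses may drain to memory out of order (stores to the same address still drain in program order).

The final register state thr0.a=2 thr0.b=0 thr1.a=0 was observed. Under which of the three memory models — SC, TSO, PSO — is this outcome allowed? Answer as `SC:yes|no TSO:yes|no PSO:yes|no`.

SC:no TSO:no PSO:yes

outcome vector order: (thr0.a,thr0.b,thr1.a)
SC: 4 outcomes — {(0,0,1); (0,2,0); (0,2,1); (2,2,0)}
TSO: 5 outcomes — {(0,0,0); (0,0,1); (0,2,0); (0,2,1); (2,2,0)}
PSO: 6 outcomes — {(0,0,0); (0,0,1); (0,2,0); (0,2,1); (2,0,0); (2,2,0)}
target (2,0,0) ∈ {PSO}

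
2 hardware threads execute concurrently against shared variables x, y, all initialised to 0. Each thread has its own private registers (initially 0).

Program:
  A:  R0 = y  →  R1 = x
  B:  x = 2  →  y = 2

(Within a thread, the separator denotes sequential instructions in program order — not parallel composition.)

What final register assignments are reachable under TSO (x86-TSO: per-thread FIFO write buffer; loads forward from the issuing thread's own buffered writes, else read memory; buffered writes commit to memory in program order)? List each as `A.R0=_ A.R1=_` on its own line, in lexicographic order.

outcome vector order: (A.R0,A.R1)
|TSO outcomes| = 3

A.R0=0 A.R1=0
A.R0=0 A.R1=2
A.R0=2 A.R1=2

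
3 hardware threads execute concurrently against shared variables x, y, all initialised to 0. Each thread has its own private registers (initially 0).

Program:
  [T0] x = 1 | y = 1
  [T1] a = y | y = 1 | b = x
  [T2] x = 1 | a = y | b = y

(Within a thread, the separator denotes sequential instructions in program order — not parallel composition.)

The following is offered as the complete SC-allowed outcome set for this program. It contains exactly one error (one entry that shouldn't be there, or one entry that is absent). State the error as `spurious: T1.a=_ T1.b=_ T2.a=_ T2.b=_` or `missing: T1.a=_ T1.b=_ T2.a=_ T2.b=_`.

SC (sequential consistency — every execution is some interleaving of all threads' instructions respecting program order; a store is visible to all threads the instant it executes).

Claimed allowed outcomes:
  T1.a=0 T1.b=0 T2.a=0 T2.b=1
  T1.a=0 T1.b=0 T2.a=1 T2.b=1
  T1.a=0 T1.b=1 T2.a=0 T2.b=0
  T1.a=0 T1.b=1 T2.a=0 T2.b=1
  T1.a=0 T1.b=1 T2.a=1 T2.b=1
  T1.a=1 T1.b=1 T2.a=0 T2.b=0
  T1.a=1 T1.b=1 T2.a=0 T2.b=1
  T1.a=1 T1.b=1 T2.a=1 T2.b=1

outcome vector order: (T1.a,T1.b,T2.a,T2.b)
SC (7): 0011, 0100, 0101, 0111, 1100, 1101, 1111
claimed∖SC = {0001}

spurious: T1.a=0 T1.b=0 T2.a=0 T2.b=1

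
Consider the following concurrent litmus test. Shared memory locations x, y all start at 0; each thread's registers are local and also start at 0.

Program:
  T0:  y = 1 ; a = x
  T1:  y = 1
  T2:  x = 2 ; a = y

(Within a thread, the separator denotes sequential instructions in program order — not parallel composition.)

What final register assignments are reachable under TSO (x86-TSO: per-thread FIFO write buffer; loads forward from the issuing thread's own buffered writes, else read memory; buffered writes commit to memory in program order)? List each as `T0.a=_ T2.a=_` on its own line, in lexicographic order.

T0.a=0 T2.a=0
T0.a=0 T2.a=1
T0.a=2 T2.a=0
T0.a=2 T2.a=1

outcome vector order: (T0.a,T2.a)
|TSO outcomes| = 4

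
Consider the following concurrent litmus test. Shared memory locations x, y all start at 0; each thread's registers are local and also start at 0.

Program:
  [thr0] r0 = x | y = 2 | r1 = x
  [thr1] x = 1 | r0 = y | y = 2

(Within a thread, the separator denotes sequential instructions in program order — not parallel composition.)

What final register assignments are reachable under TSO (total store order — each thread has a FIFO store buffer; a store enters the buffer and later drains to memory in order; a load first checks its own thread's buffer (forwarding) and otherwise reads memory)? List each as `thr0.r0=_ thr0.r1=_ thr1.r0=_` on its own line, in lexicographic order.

thr0.r0=0 thr0.r1=0 thr1.r0=0
thr0.r0=0 thr0.r1=0 thr1.r0=2
thr0.r0=0 thr0.r1=1 thr1.r0=0
thr0.r0=0 thr0.r1=1 thr1.r0=2
thr0.r0=1 thr0.r1=1 thr1.r0=0
thr0.r0=1 thr0.r1=1 thr1.r0=2

outcome vector order: (thr0.r0,thr0.r1,thr1.r0)
|TSO outcomes| = 6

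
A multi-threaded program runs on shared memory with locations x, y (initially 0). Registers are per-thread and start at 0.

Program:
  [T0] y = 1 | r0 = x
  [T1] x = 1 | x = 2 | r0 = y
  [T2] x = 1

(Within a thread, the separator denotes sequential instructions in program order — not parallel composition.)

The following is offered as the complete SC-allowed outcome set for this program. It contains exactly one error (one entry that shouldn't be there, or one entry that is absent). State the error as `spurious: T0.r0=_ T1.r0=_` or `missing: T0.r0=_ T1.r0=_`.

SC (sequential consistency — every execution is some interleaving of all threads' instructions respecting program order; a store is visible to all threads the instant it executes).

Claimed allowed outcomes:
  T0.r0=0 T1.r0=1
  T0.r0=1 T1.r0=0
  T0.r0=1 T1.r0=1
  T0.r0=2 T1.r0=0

outcome vector order: (T0.r0,T1.r0)
[SC] allowed = {<0 1>, <1 0>, <1 1>, <2 0>, <2 1>}
SC∖claimed = {<2 1>}

missing: T0.r0=2 T1.r0=1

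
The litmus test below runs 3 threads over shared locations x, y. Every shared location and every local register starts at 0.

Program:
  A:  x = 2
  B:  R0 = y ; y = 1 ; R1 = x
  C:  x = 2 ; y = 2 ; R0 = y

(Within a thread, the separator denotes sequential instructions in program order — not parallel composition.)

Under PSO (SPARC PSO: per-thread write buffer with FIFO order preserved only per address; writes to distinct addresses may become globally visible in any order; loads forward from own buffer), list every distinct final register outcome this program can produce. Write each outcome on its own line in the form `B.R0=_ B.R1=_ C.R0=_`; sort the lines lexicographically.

outcome vector order: (B.R0,B.R1,C.R0)
|PSO outcomes| = 8

B.R0=0 B.R1=0 C.R0=1
B.R0=0 B.R1=0 C.R0=2
B.R0=0 B.R1=2 C.R0=1
B.R0=0 B.R1=2 C.R0=2
B.R0=2 B.R1=0 C.R0=1
B.R0=2 B.R1=0 C.R0=2
B.R0=2 B.R1=2 C.R0=1
B.R0=2 B.R1=2 C.R0=2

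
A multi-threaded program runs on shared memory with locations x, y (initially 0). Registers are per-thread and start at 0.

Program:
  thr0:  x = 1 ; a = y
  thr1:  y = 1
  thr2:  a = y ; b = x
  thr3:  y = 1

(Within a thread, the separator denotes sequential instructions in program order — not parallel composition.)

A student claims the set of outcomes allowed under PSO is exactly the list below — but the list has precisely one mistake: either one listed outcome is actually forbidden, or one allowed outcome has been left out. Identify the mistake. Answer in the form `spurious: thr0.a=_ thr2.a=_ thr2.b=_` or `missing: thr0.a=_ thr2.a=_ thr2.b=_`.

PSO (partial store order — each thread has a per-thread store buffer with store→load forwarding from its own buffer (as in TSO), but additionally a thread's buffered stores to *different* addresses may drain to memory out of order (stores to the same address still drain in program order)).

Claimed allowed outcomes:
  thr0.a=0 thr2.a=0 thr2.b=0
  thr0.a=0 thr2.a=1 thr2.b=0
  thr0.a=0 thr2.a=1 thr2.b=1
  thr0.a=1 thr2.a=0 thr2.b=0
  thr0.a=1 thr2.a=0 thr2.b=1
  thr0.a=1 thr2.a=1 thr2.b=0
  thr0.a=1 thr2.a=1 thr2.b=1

missing: thr0.a=0 thr2.a=0 thr2.b=1

outcome vector order: (thr0.a,thr2.a,thr2.b)
PSO (8): 0/0/0 0/0/1 0/1/0 0/1/1 1/0/0 1/0/1 1/1/0 1/1/1
PSO∖claimed = {0/0/1}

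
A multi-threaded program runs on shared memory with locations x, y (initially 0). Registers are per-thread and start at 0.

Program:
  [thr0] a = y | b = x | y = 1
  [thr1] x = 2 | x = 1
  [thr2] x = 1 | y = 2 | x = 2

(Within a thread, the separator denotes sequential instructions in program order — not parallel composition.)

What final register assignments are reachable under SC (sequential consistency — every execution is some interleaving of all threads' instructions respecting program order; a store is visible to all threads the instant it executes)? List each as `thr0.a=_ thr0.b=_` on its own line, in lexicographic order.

thr0.a=0 thr0.b=0
thr0.a=0 thr0.b=1
thr0.a=0 thr0.b=2
thr0.a=2 thr0.b=1
thr0.a=2 thr0.b=2

outcome vector order: (thr0.a,thr0.b)
|SC outcomes| = 5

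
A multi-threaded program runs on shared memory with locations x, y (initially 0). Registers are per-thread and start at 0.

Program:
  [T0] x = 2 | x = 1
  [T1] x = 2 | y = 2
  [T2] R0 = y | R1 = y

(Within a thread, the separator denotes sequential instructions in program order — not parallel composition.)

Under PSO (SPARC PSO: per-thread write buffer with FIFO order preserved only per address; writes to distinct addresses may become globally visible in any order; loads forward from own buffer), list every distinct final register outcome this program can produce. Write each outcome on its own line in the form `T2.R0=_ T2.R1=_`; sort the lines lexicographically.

T2.R0=0 T2.R1=0
T2.R0=0 T2.R1=2
T2.R0=2 T2.R1=2

outcome vector order: (T2.R0,T2.R1)
|PSO outcomes| = 3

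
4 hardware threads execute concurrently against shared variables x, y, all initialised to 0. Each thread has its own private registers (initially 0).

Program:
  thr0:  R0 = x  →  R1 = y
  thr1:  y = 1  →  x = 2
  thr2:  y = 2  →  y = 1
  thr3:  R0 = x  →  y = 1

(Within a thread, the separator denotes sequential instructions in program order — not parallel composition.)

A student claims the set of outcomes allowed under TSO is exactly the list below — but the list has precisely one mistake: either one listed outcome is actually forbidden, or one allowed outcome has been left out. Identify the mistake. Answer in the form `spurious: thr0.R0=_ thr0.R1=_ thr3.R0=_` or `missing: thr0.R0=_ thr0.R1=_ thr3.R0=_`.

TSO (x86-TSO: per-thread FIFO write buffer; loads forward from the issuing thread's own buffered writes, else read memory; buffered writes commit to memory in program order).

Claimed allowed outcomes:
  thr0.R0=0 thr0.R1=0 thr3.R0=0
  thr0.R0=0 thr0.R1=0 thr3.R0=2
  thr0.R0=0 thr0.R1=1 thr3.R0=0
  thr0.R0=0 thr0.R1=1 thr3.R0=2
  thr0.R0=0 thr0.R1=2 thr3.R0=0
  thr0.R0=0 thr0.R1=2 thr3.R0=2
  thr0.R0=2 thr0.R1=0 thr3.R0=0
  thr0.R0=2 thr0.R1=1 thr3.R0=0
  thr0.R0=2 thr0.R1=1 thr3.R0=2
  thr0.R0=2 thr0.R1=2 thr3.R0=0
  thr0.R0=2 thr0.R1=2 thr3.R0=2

outcome vector order: (thr0.R0,thr0.R1,thr3.R0)
under TSO → 0/0/0 0/0/2 0/1/0 0/1/2 0/2/0 0/2/2 2/1/0 2/1/2 2/2/0 2/2/2
claimed∖TSO = {2/0/0}

spurious: thr0.R0=2 thr0.R1=0 thr3.R0=0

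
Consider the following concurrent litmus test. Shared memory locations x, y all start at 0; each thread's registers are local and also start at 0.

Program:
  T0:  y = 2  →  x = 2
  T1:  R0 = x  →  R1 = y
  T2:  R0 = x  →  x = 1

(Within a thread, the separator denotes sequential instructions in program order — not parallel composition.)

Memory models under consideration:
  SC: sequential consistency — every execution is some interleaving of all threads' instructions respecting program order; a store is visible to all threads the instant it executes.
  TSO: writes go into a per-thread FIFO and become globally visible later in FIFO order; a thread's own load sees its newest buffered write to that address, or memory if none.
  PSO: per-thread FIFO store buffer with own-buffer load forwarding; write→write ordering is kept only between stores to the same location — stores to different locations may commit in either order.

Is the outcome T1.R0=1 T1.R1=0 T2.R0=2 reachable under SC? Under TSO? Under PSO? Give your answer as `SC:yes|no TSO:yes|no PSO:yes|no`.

SC:no TSO:no PSO:yes

outcome vector order: (T1.R0,T1.R1,T2.R0)
SC (9): (0,0,0); (0,0,2); (0,2,0); (0,2,2); (1,0,0); (1,2,0); (1,2,2); (2,2,0); (2,2,2)
TSO (9): (0,0,0); (0,0,2); (0,2,0); (0,2,2); (1,0,0); (1,2,0); (1,2,2); (2,2,0); (2,2,2)
PSO (12): (0,0,0); (0,0,2); (0,2,0); (0,2,2); (1,0,0); (1,0,2); (1,2,0); (1,2,2); (2,0,0); (2,0,2); (2,2,0); (2,2,2)
target (1,0,2) ∈ {PSO}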